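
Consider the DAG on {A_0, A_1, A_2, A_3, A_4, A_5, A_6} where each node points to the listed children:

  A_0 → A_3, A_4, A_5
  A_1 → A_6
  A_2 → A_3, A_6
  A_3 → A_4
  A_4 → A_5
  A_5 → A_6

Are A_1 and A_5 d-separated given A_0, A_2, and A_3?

Enumerating the 5 paths from A_1 to A_5 and testing each for blocking by {A_0, A_2, A_3}:
Path 1: A_1 → A_6 ← A_5
  A_6 is a collider here and neither A_6 nor any of its descendants is conditioned on, so the collider stays closed — the path is blocked at A_6.
Path 2: A_1 → A_6 ← A_2 → A_3 ← A_0 → A_5
  A_6 is a collider here and neither A_6 nor any of its descendants is conditioned on, so the collider stays closed — the path is blocked at A_6.
Path 3: A_1 → A_6 ← A_2 → A_3 ← A_0 → A_4 → A_5
  A_6 is a collider here and neither A_6 nor any of its descendants is conditioned on, so the collider stays closed — the path is blocked at A_6.
Path 4: A_1 → A_6 ← A_2 → A_3 → A_4 → A_5
  A_6 is a collider here and neither A_6 nor any of its descendants is conditioned on, so the collider stays closed — the path is blocked at A_6.
Path 5: A_1 → A_6 ← A_2 → A_3 → A_4 ← A_0 → A_5
  A_6 is a collider here and neither A_6 nor any of its descendants is conditioned on, so the collider stays closed — the path is blocked at A_6.
Since every path is blocked, d-separation holds.

Yes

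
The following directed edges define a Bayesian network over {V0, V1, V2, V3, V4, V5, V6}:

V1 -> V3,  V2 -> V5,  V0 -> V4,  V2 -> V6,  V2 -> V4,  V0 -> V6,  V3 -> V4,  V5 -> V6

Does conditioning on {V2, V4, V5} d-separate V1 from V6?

We examine all 3 paths between V1 and V6:
Path 1: V1 → V3 → V4 ← V2 → V5 → V6
  V2 is a fork here and V2 is conditioned on, so the path is blocked at V2.
Path 2: V1 → V3 → V4 ← V2 → V6
  V2 is a fork here and V2 is conditioned on, so the path is blocked at V2.
Path 3: V1 → V3 → V4 ← V0 → V6
  V3 is a chain and V3 is not conditioned on; V4 is a collider and V4 is conditioned on, which opens it; V0 is a fork and V0 is not conditioned on — no node blocks this path, so it is active.
Since the path V1 → V3 → V4 ← V0 → V6 is active, V1 and V6 are not d-separated given {V2, V4, V5}.

No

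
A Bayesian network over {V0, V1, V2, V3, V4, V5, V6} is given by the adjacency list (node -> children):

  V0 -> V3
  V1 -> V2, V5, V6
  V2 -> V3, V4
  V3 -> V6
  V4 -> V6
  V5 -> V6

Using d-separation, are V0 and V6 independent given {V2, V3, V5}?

Yes — V0 and V6 are d-separated given {V2, V3, V5}.

Enumerating the 4 paths from V0 to V6 and testing each for blocking by {V2, V3, V5}:
Path 1: V0 → V3 → V6
  V3 is a chain here and V3 is conditioned on, so the path is blocked at V3.
Path 2: V0 → V3 ← V2 → V4 → V6
  V2 is a fork here and V2 is conditioned on, so the path is blocked at V2.
Path 3: V0 → V3 ← V2 ← V1 → V6
  V2 is a chain here and V2 is conditioned on, so the path is blocked at V2.
Path 4: V0 → V3 ← V2 ← V1 → V5 → V6
  V2 is a chain here and V2 is conditioned on, so the path is blocked at V2.
All paths are blocked; V0 ⊥ V6 | {V2, V3, V5} holds.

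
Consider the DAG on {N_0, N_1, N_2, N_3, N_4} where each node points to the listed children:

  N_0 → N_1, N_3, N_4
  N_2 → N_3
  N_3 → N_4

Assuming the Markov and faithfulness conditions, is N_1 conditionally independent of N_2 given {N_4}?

No

There are 2 undirected paths between N_1 and N_2; checking each against the conditioning set {N_4}:
Path 1: N_1 ← N_0 → N_3 ← N_2
  N_0 is a fork and N_0 is not conditioned on; N_3 is a collider and its descendant N_4 is conditioned on, which opens it — no node blocks this path, so it is active.
Path 2: N_1 ← N_0 → N_4 ← N_3 ← N_2
  N_0 is a fork and N_0 is not conditioned on; N_4 is a collider and N_4 is conditioned on, which opens it; N_3 is a chain and N_3 is not conditioned on — no node blocks this path, so it is active.
Since the path N_1 ← N_0 → N_3 ← N_2 is active, N_1 and N_2 are not d-separated given {N_4}.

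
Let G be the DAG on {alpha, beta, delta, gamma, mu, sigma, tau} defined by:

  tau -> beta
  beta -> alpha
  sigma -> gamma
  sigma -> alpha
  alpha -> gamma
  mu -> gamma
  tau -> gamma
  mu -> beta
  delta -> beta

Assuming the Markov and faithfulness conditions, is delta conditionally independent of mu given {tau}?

Yes

Enumerating the 4 paths from delta to mu and testing each for blocking by {tau}:
  1. delta → beta ← mu — beta:collider[blocks] ⇒ blocked
  2. delta → beta → alpha ← sigma → gamma ← mu — beta:chain[open]; alpha:collider[blocks]; sigma:fork[open]; gamma:collider[blocks] ⇒ blocked
  3. delta → beta → alpha → gamma ← mu — beta:chain[open]; alpha:chain[open]; gamma:collider[blocks] ⇒ blocked
  4. delta → beta ← tau → gamma ← mu — beta:collider[blocks]; tau:fork[blocks]; gamma:collider[blocks] ⇒ blocked
All paths are blocked; delta ⊥ mu | {tau} holds.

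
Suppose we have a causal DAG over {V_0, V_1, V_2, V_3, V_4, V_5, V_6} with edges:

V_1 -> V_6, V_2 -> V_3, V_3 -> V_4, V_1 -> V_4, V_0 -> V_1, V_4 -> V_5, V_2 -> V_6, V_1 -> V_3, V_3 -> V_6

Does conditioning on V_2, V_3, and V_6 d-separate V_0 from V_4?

No

4 paths connect V_0 and V_4; each must be blocked for d-separation to hold:
Path 1: V_0 → V_1 → V_4
  V_1 is a chain and V_1 is not conditioned on — no node blocks this path, so it is active.
Path 2: V_0 → V_1 → V_3 → V_4
  V_3 is a chain here and V_3 is conditioned on, so the path is blocked at V_3.
Path 3: V_0 → V_1 → V_6 ← V_2 → V_3 → V_4
  V_2 is a fork here and V_2 is conditioned on, so the path is blocked at V_2.
Path 4: V_0 → V_1 → V_6 ← V_3 → V_4
  V_3 is a fork here and V_3 is conditioned on, so the path is blocked at V_3.
Because an active path exists, V_0 and V_4 are not d-separated.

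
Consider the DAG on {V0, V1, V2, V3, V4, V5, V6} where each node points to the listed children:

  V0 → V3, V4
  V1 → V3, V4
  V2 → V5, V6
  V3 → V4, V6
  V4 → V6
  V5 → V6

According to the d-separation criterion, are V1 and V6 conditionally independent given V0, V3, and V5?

6 paths connect V1 and V6; each must be blocked for d-separation to hold:
Path 1: V1 → V3 → V6
  V3 is a chain here and V3 is conditioned on, so the path is blocked at V3.
Path 2: V1 → V3 ← V0 → V4 → V6
  V0 is a fork here and V0 is conditioned on, so the path is blocked at V0.
Path 3: V1 → V3 → V4 → V6
  V3 is a chain here and V3 is conditioned on, so the path is blocked at V3.
Path 4: V1 → V4 → V6
  V4 is a chain and V4 is not conditioned on — no node blocks this path, so it is active.
Path 5: V1 → V4 ← V0 → V3 → V6
  V4 is a collider here and neither V4 nor any of its descendants is conditioned on, so the collider stays closed — the path is blocked at V4.
Path 6: V1 → V4 ← V3 → V6
  V4 is a collider here and neither V4 nor any of its descendants is conditioned on, so the collider stays closed — the path is blocked at V4.
Because an active path exists, V1 and V6 are not d-separated.

No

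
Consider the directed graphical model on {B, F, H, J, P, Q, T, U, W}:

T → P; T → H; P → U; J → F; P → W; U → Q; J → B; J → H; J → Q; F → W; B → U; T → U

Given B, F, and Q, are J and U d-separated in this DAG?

Enumerating the 6 paths from J to U and testing each for blocking by {B, F, Q}:
  1. J → B → U — B:chain[blocks] ⇒ blocked
  2. J → Q ← U — Q:collider[open] ⇒ active
  3. J → H ← T → U — H:collider[blocks]; T:fork[open] ⇒ blocked
  4. J → H ← T → P → U — H:collider[blocks]; T:fork[open]; P:chain[open] ⇒ blocked
  5. J → F → W ← P → U — F:chain[blocks]; W:collider[blocks]; P:fork[open] ⇒ blocked
  6. J → F → W ← P ← T → U — F:chain[blocks]; W:collider[blocks]; P:chain[open]; T:fork[open] ⇒ blocked
Since the path J → Q ← U is active, J and U are not d-separated given {B, F, Q}.

No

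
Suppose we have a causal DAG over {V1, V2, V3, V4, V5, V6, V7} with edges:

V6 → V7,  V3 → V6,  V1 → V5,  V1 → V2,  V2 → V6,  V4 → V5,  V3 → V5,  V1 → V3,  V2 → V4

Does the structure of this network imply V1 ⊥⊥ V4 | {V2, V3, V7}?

Enumerating the 6 paths from V1 to V4 and testing each for blocking by {V2, V3, V7}:
Path 1: V1 → V2 → V4
  V2 is a chain here and V2 is conditioned on, so the path is blocked at V2.
Path 2: V1 → V2 → V6 ← V3 → V5 ← V4
  V2 is a chain here and V2 is conditioned on, so the path is blocked at V2.
Path 3: V1 → V5 ← V4
  V5 is a collider here and neither V5 nor any of its descendants is conditioned on, so the collider stays closed — the path is blocked at V5.
Path 4: V1 → V5 ← V3 → V6 ← V2 → V4
  V5 is a collider here and neither V5 nor any of its descendants is conditioned on, so the collider stays closed — the path is blocked at V5.
Path 5: V1 → V3 → V5 ← V4
  V3 is a chain here and V3 is conditioned on, so the path is blocked at V3.
Path 6: V1 → V3 → V6 ← V2 → V4
  V3 is a chain here and V3 is conditioned on, so the path is blocked at V3.
Every path is blocked, so V1 and V4 are d-separated given {V2, V3, V7}.

Yes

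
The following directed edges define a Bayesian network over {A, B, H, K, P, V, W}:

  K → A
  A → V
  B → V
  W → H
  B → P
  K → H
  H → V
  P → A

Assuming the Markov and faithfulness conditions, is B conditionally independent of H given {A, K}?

Enumerating the 4 paths from B to H and testing each for blocking by {A, K}:
Path 1: B → V ← A ← K → H
  V is a collider here and neither V nor any of its descendants is conditioned on, so the collider stays closed — the path is blocked at V.
Path 2: B → V ← H
  V is a collider here and neither V nor any of its descendants is conditioned on, so the collider stays closed — the path is blocked at V.
Path 3: B → P → A ← K → H
  K is a fork here and K is conditioned on, so the path is blocked at K.
Path 4: B → P → A → V ← H
  A is a chain here and A is conditioned on, so the path is blocked at A.
Since every path is blocked, d-separation holds.

Yes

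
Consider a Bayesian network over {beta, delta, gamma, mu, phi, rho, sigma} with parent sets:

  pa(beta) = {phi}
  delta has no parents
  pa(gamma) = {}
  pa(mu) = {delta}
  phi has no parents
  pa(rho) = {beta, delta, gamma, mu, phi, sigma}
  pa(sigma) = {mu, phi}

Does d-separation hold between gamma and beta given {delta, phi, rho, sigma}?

We examine all 5 paths between gamma and beta:
Path 1: gamma → rho ← sigma ← phi → beta
  sigma is a chain here and sigma is conditioned on, so the path is blocked at sigma.
Path 2: gamma → rho ← delta → mu → sigma ← phi → beta
  delta is a fork here and delta is conditioned on, so the path is blocked at delta.
Path 3: gamma → rho ← mu → sigma ← phi → beta
  phi is a fork here and phi is conditioned on, so the path is blocked at phi.
Path 4: gamma → rho ← phi → beta
  phi is a fork here and phi is conditioned on, so the path is blocked at phi.
Path 5: gamma → rho ← beta
  rho is a collider and rho is conditioned on, which opens it — no node blocks this path, so it is active.
Since the path gamma → rho ← beta is active, gamma and beta are not d-separated given {delta, phi, rho, sigma}.

No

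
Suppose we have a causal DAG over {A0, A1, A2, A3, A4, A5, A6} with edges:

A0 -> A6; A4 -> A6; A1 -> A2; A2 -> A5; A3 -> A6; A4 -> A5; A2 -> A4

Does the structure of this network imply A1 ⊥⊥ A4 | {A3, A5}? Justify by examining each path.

We examine all 2 paths between A1 and A4:
Path 1: A1 → A2 → A5 ← A4
  A2 is a chain and A2 is not conditioned on; A5 is a collider and A5 is conditioned on, which opens it — no node blocks this path, so it is active.
Path 2: A1 → A2 → A4
  A2 is a chain and A2 is not conditioned on — no node blocks this path, so it is active.
Because an active path exists, A1 and A4 are not d-separated.

No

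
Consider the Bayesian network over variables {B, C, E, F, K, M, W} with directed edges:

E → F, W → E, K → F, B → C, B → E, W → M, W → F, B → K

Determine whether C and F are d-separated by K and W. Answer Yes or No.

There are 3 undirected paths between C and F; checking each against the conditioning set {K, W}:
  1. C ← B → K → F — B:fork[open]; K:chain[blocks] ⇒ blocked
  2. C ← B → E → F — B:fork[open]; E:chain[open] ⇒ active
  3. C ← B → E ← W → F — B:fork[open]; E:collider[blocks]; W:fork[blocks] ⇒ blocked
At least one path is unblocked, so d-separation fails.

No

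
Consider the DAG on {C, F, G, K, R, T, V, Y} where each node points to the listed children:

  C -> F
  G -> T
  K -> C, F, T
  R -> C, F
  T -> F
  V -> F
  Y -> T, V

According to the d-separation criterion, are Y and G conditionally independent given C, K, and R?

We examine all 5 paths between Y and G:
Path 1: Y → T ← G
  T is a collider here and neither T nor any of its descendants is conditioned on, so the collider stays closed — the path is blocked at T.
Path 2: Y → V → F ← R → C ← K → T ← G
  F is a collider here and neither F nor any of its descendants is conditioned on, so the collider stays closed — the path is blocked at F.
Path 3: Y → V → F ← C ← K → T ← G
  F is a collider here and neither F nor any of its descendants is conditioned on, so the collider stays closed — the path is blocked at F.
Path 4: Y → V → F ← T ← G
  F is a collider here and neither F nor any of its descendants is conditioned on, so the collider stays closed — the path is blocked at F.
Path 5: Y → V → F ← K → T ← G
  F is a collider here and neither F nor any of its descendants is conditioned on, so the collider stays closed — the path is blocked at F.
All paths are blocked; Y ⊥ G | {C, K, R} holds.

Yes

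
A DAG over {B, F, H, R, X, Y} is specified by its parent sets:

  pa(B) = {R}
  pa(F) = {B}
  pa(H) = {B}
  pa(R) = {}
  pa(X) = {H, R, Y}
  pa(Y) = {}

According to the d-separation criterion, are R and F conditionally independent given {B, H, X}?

Enumerating the 2 paths from R to F and testing each for blocking by {B, H, X}:
  1. R → B → F — B:chain[blocks] ⇒ blocked
  2. R → X ← H ← B → F — X:collider[open]; H:chain[blocks]; B:fork[blocks] ⇒ blocked
Every path is blocked, so R and F are d-separated given {B, H, X}.

Yes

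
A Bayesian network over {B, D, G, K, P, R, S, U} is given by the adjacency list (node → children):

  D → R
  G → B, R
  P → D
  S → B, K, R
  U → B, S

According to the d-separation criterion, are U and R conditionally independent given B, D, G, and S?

Yes

4 paths connect U and R; each must be blocked for d-separation to hold:
  1. U → B ← G → R — B:collider[open]; G:fork[blocks] ⇒ blocked
  2. U → B ← S → R — B:collider[open]; S:fork[blocks] ⇒ blocked
  3. U → S → B ← G → R — S:chain[blocks]; B:collider[open]; G:fork[blocks] ⇒ blocked
  4. U → S → R — S:chain[blocks] ⇒ blocked
Every path is blocked, so U and R are d-separated given {B, D, G, S}.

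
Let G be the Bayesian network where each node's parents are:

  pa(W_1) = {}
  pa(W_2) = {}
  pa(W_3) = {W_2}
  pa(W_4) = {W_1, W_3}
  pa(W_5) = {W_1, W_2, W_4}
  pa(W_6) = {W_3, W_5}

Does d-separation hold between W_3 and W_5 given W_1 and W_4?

No

We examine all 4 paths between W_3 and W_5:
Path 1: W_3 ← W_2 → W_5
  W_2 is a fork and W_2 is not conditioned on — no node blocks this path, so it is active.
Path 2: W_3 → W_4 ← W_1 → W_5
  W_1 is a fork here and W_1 is conditioned on, so the path is blocked at W_1.
Path 3: W_3 → W_4 → W_5
  W_4 is a chain here and W_4 is conditioned on, so the path is blocked at W_4.
Path 4: W_3 → W_6 ← W_5
  W_6 is a collider here and neither W_6 nor any of its descendants is conditioned on, so the collider stays closed — the path is blocked at W_6.
Since the path W_3 ← W_2 → W_5 is active, W_3 and W_5 are not d-separated given {W_1, W_4}.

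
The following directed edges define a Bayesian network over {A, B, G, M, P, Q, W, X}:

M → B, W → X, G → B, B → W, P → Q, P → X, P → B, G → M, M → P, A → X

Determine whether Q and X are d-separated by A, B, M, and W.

No — Q and X are not d-separated given {A, B, M, W}.

There are 4 undirected paths between Q and X; checking each against the conditioning set {A, B, M, W}:
Path 1: Q ← P → B → W → X
  B is a chain here and B is conditioned on, so the path is blocked at B.
Path 2: Q ← P ← M → B → W → X
  M is a fork here and M is conditioned on, so the path is blocked at M.
Path 3: Q ← P ← M ← G → B → W → X
  M is a chain here and M is conditioned on, so the path is blocked at M.
Path 4: Q ← P → X
  P is a fork and P is not conditioned on — no node blocks this path, so it is active.
Since the path Q ← P → X is active, Q and X are not d-separated given {A, B, M, W}.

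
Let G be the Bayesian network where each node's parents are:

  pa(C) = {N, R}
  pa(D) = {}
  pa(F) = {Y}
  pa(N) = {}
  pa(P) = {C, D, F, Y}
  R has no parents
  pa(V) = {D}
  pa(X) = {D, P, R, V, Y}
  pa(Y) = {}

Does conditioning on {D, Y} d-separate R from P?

Enumerating the 6 paths from R to P and testing each for blocking by {D, Y}:
Path 1: R → X ← P
  X is a collider here and neither X nor any of its descendants is conditioned on, so the collider stays closed — the path is blocked at X.
Path 2: R → X ← D → P
  X is a collider here and neither X nor any of its descendants is conditioned on, so the collider stays closed — the path is blocked at X.
Path 3: R → X ← Y → P
  X is a collider here and neither X nor any of its descendants is conditioned on, so the collider stays closed — the path is blocked at X.
Path 4: R → X ← Y → F → P
  X is a collider here and neither X nor any of its descendants is conditioned on, so the collider stays closed — the path is blocked at X.
Path 5: R → X ← V ← D → P
  X is a collider here and neither X nor any of its descendants is conditioned on, so the collider stays closed — the path is blocked at X.
Path 6: R → C → P
  C is a chain and C is not conditioned on — no node blocks this path, so it is active.
Since the path R → C → P is active, R and P are not d-separated given {D, Y}.

No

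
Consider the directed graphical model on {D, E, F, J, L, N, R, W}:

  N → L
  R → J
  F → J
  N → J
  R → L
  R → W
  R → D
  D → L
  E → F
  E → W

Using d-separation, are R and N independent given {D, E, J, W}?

No

There are 4 undirected paths between R and N; checking each against the conditioning set {D, E, J, W}:
Path 1: R → W ← E → F → J ← N
  E is a fork here and E is conditioned on, so the path is blocked at E.
Path 2: R → D → L ← N
  D is a chain here and D is conditioned on, so the path is blocked at D.
Path 3: R → L ← N
  L is a collider here and neither L nor any of its descendants is conditioned on, so the collider stays closed — the path is blocked at L.
Path 4: R → J ← N
  J is a collider and J is conditioned on, which opens it — no node blocks this path, so it is active.
Because an active path exists, R and N are not d-separated.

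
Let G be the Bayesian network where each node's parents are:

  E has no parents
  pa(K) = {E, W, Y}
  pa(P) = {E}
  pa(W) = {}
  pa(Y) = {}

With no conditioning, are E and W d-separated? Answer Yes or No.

The only undirected path from E to W is:
  1. E → K ← W — K:collider[blocks] ⇒ blocked
Since every path is blocked, d-separation holds.

Yes — E and W are d-separated given ∅.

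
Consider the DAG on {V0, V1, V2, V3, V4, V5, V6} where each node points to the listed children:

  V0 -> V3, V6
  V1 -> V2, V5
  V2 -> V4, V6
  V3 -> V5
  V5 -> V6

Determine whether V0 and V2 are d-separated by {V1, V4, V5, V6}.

There are 4 undirected paths between V0 and V2; checking each against the conditioning set {V1, V4, V5, V6}:
Path 1: V0 → V3 → V5 ← V1 → V2
  V1 is a fork here and V1 is conditioned on, so the path is blocked at V1.
Path 2: V0 → V3 → V5 → V6 ← V2
  V5 is a chain here and V5 is conditioned on, so the path is blocked at V5.
Path 3: V0 → V6 ← V2
  V6 is a collider and V6 is conditioned on, which opens it — no node blocks this path, so it is active.
Path 4: V0 → V6 ← V5 ← V1 → V2
  V5 is a chain here and V5 is conditioned on, so the path is blocked at V5.
At least one path is unblocked, so d-separation fails.

No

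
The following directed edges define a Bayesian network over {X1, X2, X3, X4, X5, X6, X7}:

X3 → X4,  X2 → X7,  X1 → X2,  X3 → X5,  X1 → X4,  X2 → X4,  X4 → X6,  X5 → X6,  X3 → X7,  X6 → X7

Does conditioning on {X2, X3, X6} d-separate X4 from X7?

Yes

There are 6 undirected paths between X4 and X7; checking each against the conditioning set {X2, X3, X6}:
Path 1: X4 ← X2 → X7
  X2 is a fork here and X2 is conditioned on, so the path is blocked at X2.
Path 2: X4 ← X1 → X2 → X7
  X2 is a chain here and X2 is conditioned on, so the path is blocked at X2.
Path 3: X4 → X6 → X7
  X6 is a chain here and X6 is conditioned on, so the path is blocked at X6.
Path 4: X4 → X6 ← X5 ← X3 → X7
  X3 is a fork here and X3 is conditioned on, so the path is blocked at X3.
Path 5: X4 ← X3 → X7
  X3 is a fork here and X3 is conditioned on, so the path is blocked at X3.
Path 6: X4 ← X3 → X5 → X6 → X7
  X3 is a fork here and X3 is conditioned on, so the path is blocked at X3.
Since every path is blocked, d-separation holds.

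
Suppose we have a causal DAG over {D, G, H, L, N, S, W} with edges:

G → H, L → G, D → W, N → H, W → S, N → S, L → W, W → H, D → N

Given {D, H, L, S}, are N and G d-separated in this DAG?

Enumerating the 6 paths from N to G and testing each for blocking by {D, H, L, S}:
  1. N → H ← W ← L → G — H:collider[open]; W:chain[open]; L:fork[blocks] ⇒ blocked
  2. N → H ← G — H:collider[open] ⇒ active
  3. N → S ← W → H ← G — S:collider[open]; W:fork[open]; H:collider[open] ⇒ active
  4. N → S ← W ← L → G — S:collider[open]; W:chain[open]; L:fork[blocks] ⇒ blocked
  5. N ← D → W → H ← G — D:fork[blocks]; W:chain[open]; H:collider[open] ⇒ blocked
  6. N ← D → W ← L → G — D:fork[blocks]; W:collider[open]; L:fork[blocks] ⇒ blocked
Because an active path exists, N and G are not d-separated.

No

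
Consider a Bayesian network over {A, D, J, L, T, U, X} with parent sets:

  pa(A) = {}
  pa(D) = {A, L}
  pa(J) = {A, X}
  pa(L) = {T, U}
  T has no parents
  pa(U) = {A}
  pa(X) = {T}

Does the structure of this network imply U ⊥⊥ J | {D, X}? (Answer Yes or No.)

4 paths connect U and J; each must be blocked for d-separation to hold:
Path 1: U → L ← T → X → J
  X is a chain here and X is conditioned on, so the path is blocked at X.
Path 2: U → L → D ← A → J
  L is a chain and L is not conditioned on; D is a collider and D is conditioned on, which opens it; A is a fork and A is not conditioned on — no node blocks this path, so it is active.
Path 3: U ← A → D ← L ← T → X → J
  X is a chain here and X is conditioned on, so the path is blocked at X.
Path 4: U ← A → J
  A is a fork and A is not conditioned on — no node blocks this path, so it is active.
Since the path U → L → D ← A → J is active, U and J are not d-separated given {D, X}.

No — U and J are not d-separated given {D, X}.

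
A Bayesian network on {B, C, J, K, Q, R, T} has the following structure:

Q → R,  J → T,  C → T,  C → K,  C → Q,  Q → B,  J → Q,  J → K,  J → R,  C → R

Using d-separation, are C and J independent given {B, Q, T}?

We examine all 6 paths between C and J:
  1. C → K ← J — K:collider[blocks] ⇒ blocked
  2. C → R ← J — R:collider[blocks] ⇒ blocked
  3. C → R ← Q ← J — R:collider[blocks]; Q:chain[blocks] ⇒ blocked
  4. C → T ← J — T:collider[open] ⇒ active
  5. C → Q ← J — Q:collider[open] ⇒ active
  6. C → Q → R ← J — Q:chain[blocks]; R:collider[blocks] ⇒ blocked
At least one path is unblocked, so d-separation fails.

No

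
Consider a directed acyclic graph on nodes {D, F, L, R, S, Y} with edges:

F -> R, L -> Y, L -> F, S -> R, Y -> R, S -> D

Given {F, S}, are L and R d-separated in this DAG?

2 paths connect L and R; each must be blocked for d-separation to hold:
  1. L → Y → R — Y:chain[open] ⇒ active
  2. L → F → R — F:chain[blocks] ⇒ blocked
At least one path is unblocked, so d-separation fails.

No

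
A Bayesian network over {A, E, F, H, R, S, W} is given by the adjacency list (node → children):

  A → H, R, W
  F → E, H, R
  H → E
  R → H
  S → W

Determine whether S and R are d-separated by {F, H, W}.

No

We examine all 4 paths between S and R:
  1. S → W ← A → H ← F → R — W:collider[open]; A:fork[open]; H:collider[open]; F:fork[blocks] ⇒ blocked
  2. S → W ← A → H → E ← F → R — W:collider[open]; A:fork[open]; H:chain[blocks]; E:collider[blocks]; F:fork[blocks] ⇒ blocked
  3. S → W ← A → H ← R — W:collider[open]; A:fork[open]; H:collider[open] ⇒ active
  4. S → W ← A → R — W:collider[open]; A:fork[open] ⇒ active
Since the path S → W ← A → H ← R is active, S and R are not d-separated given {F, H, W}.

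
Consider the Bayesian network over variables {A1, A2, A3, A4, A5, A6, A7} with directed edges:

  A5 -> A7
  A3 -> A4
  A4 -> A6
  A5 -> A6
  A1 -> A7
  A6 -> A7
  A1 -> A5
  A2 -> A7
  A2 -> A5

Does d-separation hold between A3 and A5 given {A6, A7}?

4 paths connect A3 and A5; each must be blocked for d-separation to hold:
Path 1: A3 → A4 → A6 ← A5
  A4 is a chain and A4 is not conditioned on; A6 is a collider and A6 is conditioned on, which opens it — no node blocks this path, so it is active.
Path 2: A3 → A4 → A6 → A7 ← A5
  A6 is a chain here and A6 is conditioned on, so the path is blocked at A6.
Path 3: A3 → A4 → A6 → A7 ← A2 → A5
  A6 is a chain here and A6 is conditioned on, so the path is blocked at A6.
Path 4: A3 → A4 → A6 → A7 ← A1 → A5
  A6 is a chain here and A6 is conditioned on, so the path is blocked at A6.
Since the path A3 → A4 → A6 ← A5 is active, A3 and A5 are not d-separated given {A6, A7}.

No — A3 and A5 are not d-separated given {A6, A7}.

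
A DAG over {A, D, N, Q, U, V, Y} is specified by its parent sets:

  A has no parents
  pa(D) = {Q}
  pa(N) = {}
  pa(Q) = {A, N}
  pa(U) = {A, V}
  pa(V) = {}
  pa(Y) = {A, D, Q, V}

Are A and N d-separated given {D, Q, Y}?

We examine all 5 paths between A and N:
Path 1: A → Q ← N
  Q is a collider and Q is conditioned on, which opens it — no node blocks this path, so it is active.
Path 2: A → Y ← Q ← N
  Q is a chain here and Q is conditioned on, so the path is blocked at Q.
Path 3: A → Y ← D ← Q ← N
  D is a chain here and D is conditioned on, so the path is blocked at D.
Path 4: A → U ← V → Y ← Q ← N
  U is a collider here and neither U nor any of its descendants is conditioned on, so the collider stays closed — the path is blocked at U.
Path 5: A → U ← V → Y ← D ← Q ← N
  U is a collider here and neither U nor any of its descendants is conditioned on, so the collider stays closed — the path is blocked at U.
At least one path is unblocked, so d-separation fails.

No — A and N are not d-separated given {D, Q, Y}.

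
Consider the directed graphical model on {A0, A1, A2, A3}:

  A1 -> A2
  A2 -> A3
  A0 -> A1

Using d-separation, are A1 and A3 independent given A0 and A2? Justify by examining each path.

The only undirected path from A1 to A3 is:
Path 1: A1 → A2 → A3
  A2 is a chain here and A2 is conditioned on, so the path is blocked at A2.
Since every path is blocked, d-separation holds.

Yes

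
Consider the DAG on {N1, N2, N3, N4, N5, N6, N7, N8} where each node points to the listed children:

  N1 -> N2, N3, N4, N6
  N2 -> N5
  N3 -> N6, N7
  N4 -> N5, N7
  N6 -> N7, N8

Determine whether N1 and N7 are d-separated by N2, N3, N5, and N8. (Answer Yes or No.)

No

We examine all 6 paths between N1 and N7:
Path 1: N1 → N6 ← N3 → N7
  N3 is a fork here and N3 is conditioned on, so the path is blocked at N3.
Path 2: N1 → N6 → N7
  N6 is a chain and N6 is not conditioned on — no node blocks this path, so it is active.
Path 3: N1 → N3 → N6 → N7
  N3 is a chain here and N3 is conditioned on, so the path is blocked at N3.
Path 4: N1 → N3 → N7
  N3 is a chain here and N3 is conditioned on, so the path is blocked at N3.
Path 5: N1 → N2 → N5 ← N4 → N7
  N2 is a chain here and N2 is conditioned on, so the path is blocked at N2.
Path 6: N1 → N4 → N7
  N4 is a chain and N4 is not conditioned on — no node blocks this path, so it is active.
Since the path N1 → N6 → N7 is active, N1 and N7 are not d-separated given {N2, N3, N5, N8}.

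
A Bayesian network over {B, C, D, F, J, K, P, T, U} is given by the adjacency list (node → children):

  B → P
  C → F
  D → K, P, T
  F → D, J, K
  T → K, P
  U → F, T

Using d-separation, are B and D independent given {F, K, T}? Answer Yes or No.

Yes

We examine all 6 paths between B and D:
Path 1: B → P ← T ← U → F → K ← D
  P is a collider here and neither P nor any of its descendants is conditioned on, so the collider stays closed — the path is blocked at P.
Path 2: B → P ← T ← U → F → D
  P is a collider here and neither P nor any of its descendants is conditioned on, so the collider stays closed — the path is blocked at P.
Path 3: B → P ← T → K ← F → D
  P is a collider here and neither P nor any of its descendants is conditioned on, so the collider stays closed — the path is blocked at P.
Path 4: B → P ← T → K ← D
  P is a collider here and neither P nor any of its descendants is conditioned on, so the collider stays closed — the path is blocked at P.
Path 5: B → P ← T ← D
  P is a collider here and neither P nor any of its descendants is conditioned on, so the collider stays closed — the path is blocked at P.
Path 6: B → P ← D
  P is a collider here and neither P nor any of its descendants is conditioned on, so the collider stays closed — the path is blocked at P.
Since every path is blocked, d-separation holds.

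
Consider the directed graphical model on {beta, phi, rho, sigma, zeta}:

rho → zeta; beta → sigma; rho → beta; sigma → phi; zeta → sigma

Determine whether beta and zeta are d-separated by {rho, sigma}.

No

There are 2 undirected paths between beta and zeta; checking each against the conditioning set {rho, sigma}:
  1. beta ← rho → zeta — rho:fork[blocks] ⇒ blocked
  2. beta → sigma ← zeta — sigma:collider[open] ⇒ active
Because an active path exists, beta and zeta are not d-separated.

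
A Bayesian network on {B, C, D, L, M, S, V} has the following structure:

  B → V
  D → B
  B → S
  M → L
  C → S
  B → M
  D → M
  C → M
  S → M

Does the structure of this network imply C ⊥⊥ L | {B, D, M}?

4 paths connect C and L; each must be blocked for d-separation to hold:
Path 1: C → M → L
  M is a chain here and M is conditioned on, so the path is blocked at M.
Path 2: C → S → M → L
  M is a chain here and M is conditioned on, so the path is blocked at M.
Path 3: C → S ← B ← D → M → L
  B is a chain here and B is conditioned on, so the path is blocked at B.
Path 4: C → S ← B → M → L
  B is a fork here and B is conditioned on, so the path is blocked at B.
Since every path is blocked, d-separation holds.

Yes — C and L are d-separated given {B, D, M}.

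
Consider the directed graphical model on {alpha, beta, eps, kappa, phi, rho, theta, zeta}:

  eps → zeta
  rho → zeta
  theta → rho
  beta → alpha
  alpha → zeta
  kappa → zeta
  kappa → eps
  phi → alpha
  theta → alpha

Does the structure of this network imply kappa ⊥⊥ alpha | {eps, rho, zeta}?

Enumerating the 4 paths from kappa to alpha and testing each for blocking by {eps, rho, zeta}:
Path 1: kappa → eps → zeta ← alpha
  eps is a chain here and eps is conditioned on, so the path is blocked at eps.
Path 2: kappa → eps → zeta ← rho ← theta → alpha
  eps is a chain here and eps is conditioned on, so the path is blocked at eps.
Path 3: kappa → zeta ← alpha
  zeta is a collider and zeta is conditioned on, which opens it — no node blocks this path, so it is active.
Path 4: kappa → zeta ← rho ← theta → alpha
  rho is a chain here and rho is conditioned on, so the path is blocked at rho.
Because an active path exists, kappa and alpha are not d-separated.

No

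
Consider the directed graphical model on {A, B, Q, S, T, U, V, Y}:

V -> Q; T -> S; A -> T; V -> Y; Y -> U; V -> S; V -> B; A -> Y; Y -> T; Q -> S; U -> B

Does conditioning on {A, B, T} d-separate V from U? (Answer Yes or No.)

6 paths connect V and U; each must be blocked for d-separation to hold:
Path 1: V → Y → U
  Y is a chain and Y is not conditioned on — no node blocks this path, so it is active.
Path 2: V → B ← U
  B is a collider and B is conditioned on, which opens it — no node blocks this path, so it is active.
Path 3: V → S ← T ← Y → U
  S is a collider here and neither S nor any of its descendants is conditioned on, so the collider stays closed — the path is blocked at S.
Path 4: V → S ← T ← A → Y → U
  S is a collider here and neither S nor any of its descendants is conditioned on, so the collider stays closed — the path is blocked at S.
Path 5: V → Q → S ← T ← Y → U
  S is a collider here and neither S nor any of its descendants is conditioned on, so the collider stays closed — the path is blocked at S.
Path 6: V → Q → S ← T ← A → Y → U
  S is a collider here and neither S nor any of its descendants is conditioned on, so the collider stays closed — the path is blocked at S.
Because an active path exists, V and U are not d-separated.

No — V and U are not d-separated given {A, B, T}.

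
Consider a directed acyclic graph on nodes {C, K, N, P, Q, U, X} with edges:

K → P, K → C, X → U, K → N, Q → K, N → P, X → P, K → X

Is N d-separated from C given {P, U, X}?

No — N and C are not d-separated given {P, U, X}.

3 paths connect N and C; each must be blocked for d-separation to hold:
Path 1: N → P ← X ← K → C
  X is a chain here and X is conditioned on, so the path is blocked at X.
Path 2: N → P ← K → C
  P is a collider and P is conditioned on, which opens it; K is a fork and K is not conditioned on — no node blocks this path, so it is active.
Path 3: N ← K → C
  K is a fork and K is not conditioned on — no node blocks this path, so it is active.
Because an active path exists, N and C are not d-separated.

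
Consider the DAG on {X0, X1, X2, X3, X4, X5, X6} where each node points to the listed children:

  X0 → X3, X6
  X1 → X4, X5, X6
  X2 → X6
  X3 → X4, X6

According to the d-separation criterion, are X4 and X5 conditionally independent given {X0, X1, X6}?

Yes — X4 and X5 are d-separated given {X0, X1, X6}.

We examine all 3 paths between X4 and X5:
  1. X4 ← X3 ← X0 → X6 ← X1 → X5 — X3:chain[open]; X0:fork[blocks]; X6:collider[open]; X1:fork[blocks] ⇒ blocked
  2. X4 ← X3 → X6 ← X1 → X5 — X3:fork[open]; X6:collider[open]; X1:fork[blocks] ⇒ blocked
  3. X4 ← X1 → X5 — X1:fork[blocks] ⇒ blocked
Since every path is blocked, d-separation holds.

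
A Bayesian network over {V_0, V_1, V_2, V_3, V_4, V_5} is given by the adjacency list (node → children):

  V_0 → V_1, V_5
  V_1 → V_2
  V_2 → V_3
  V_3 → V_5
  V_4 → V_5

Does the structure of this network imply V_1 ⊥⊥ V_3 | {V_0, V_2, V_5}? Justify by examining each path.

Yes

There are 2 undirected paths between V_1 and V_3; checking each against the conditioning set {V_0, V_2, V_5}:
  1. V_1 ← V_0 → V_5 ← V_3 — V_0:fork[blocks]; V_5:collider[open] ⇒ blocked
  2. V_1 → V_2 → V_3 — V_2:chain[blocks] ⇒ blocked
All paths are blocked; V_1 ⊥ V_3 | {V_0, V_2, V_5} holds.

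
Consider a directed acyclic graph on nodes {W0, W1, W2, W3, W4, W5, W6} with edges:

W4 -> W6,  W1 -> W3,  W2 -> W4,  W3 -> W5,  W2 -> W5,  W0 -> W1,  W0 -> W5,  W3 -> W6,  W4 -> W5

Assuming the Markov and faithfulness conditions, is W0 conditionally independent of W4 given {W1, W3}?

Yes

There are 6 undirected paths between W0 and W4; checking each against the conditioning set {W1, W3}:
Path 1: W0 → W5 ← W4
  W5 is a collider here and neither W5 nor any of its descendants is conditioned on, so the collider stays closed — the path is blocked at W5.
Path 2: W0 → W5 ← W2 → W4
  W5 is a collider here and neither W5 nor any of its descendants is conditioned on, so the collider stays closed — the path is blocked at W5.
Path 3: W0 → W5 ← W3 → W6 ← W4
  W5 is a collider here and neither W5 nor any of its descendants is conditioned on, so the collider stays closed — the path is blocked at W5.
Path 4: W0 → W1 → W3 → W5 ← W4
  W1 is a chain here and W1 is conditioned on, so the path is blocked at W1.
Path 5: W0 → W1 → W3 → W5 ← W2 → W4
  W1 is a chain here and W1 is conditioned on, so the path is blocked at W1.
Path 6: W0 → W1 → W3 → W6 ← W4
  W1 is a chain here and W1 is conditioned on, so the path is blocked at W1.
All paths are blocked; W0 ⊥ W4 | {W1, W3} holds.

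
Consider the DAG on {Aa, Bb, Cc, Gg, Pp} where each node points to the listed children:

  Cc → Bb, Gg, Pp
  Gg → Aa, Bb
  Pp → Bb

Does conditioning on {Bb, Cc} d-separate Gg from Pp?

4 paths connect Gg and Pp; each must be blocked for d-separation to hold:
Path 1: Gg → Bb ← Cc → Pp
  Cc is a fork here and Cc is conditioned on, so the path is blocked at Cc.
Path 2: Gg → Bb ← Pp
  Bb is a collider and Bb is conditioned on, which opens it — no node blocks this path, so it is active.
Path 3: Gg ← Cc → Bb ← Pp
  Cc is a fork here and Cc is conditioned on, so the path is blocked at Cc.
Path 4: Gg ← Cc → Pp
  Cc is a fork here and Cc is conditioned on, so the path is blocked at Cc.
Because an active path exists, Gg and Pp are not d-separated.

No — Gg and Pp are not d-separated given {Bb, Cc}.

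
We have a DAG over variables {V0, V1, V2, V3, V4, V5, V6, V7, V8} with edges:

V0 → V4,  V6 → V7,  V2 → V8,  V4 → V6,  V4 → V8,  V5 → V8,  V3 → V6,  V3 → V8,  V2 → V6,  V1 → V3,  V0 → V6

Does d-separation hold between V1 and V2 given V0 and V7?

No

There are 6 undirected paths between V1 and V2; checking each against the conditioning set {V0, V7}:
Path 1: V1 → V3 → V8 ← V2
  V8 is a collider here and neither V8 nor any of its descendants is conditioned on, so the collider stays closed — the path is blocked at V8.
Path 2: V1 → V3 → V8 ← V4 ← V0 → V6 ← V2
  V8 is a collider here and neither V8 nor any of its descendants is conditioned on, so the collider stays closed — the path is blocked at V8.
Path 3: V1 → V3 → V8 ← V4 → V6 ← V2
  V8 is a collider here and neither V8 nor any of its descendants is conditioned on, so the collider stays closed — the path is blocked at V8.
Path 4: V1 → V3 → V6 ← V2
  V3 is a chain and V3 is not conditioned on; V6 is a collider and its descendant V7 is conditioned on, which opens it — no node blocks this path, so it is active.
Path 5: V1 → V3 → V6 ← V0 → V4 → V8 ← V2
  V0 is a fork here and V0 is conditioned on, so the path is blocked at V0.
Path 6: V1 → V3 → V6 ← V4 → V8 ← V2
  V8 is a collider here and neither V8 nor any of its descendants is conditioned on, so the collider stays closed — the path is blocked at V8.
Since the path V1 → V3 → V6 ← V2 is active, V1 and V2 are not d-separated given {V0, V7}.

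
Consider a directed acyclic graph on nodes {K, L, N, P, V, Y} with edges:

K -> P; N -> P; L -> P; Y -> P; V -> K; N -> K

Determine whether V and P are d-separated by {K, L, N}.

Yes

There are 2 undirected paths between V and P; checking each against the conditioning set {K, L, N}:
Path 1: V → K ← N → P
  N is a fork here and N is conditioned on, so the path is blocked at N.
Path 2: V → K → P
  K is a chain here and K is conditioned on, so the path is blocked at K.
Every path is blocked, so V and P are d-separated given {K, L, N}.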